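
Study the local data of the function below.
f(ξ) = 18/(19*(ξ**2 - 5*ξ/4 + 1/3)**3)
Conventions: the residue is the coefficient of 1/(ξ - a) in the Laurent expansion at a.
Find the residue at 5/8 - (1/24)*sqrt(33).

The residue is -(995328/25289)*sqrt(33).

The factor ξ**2 - 5*ξ/4 + 1/3 splits as (ξ - a)(ξ - a') with a = 5/8 - (1/24)*sqrt(33), a' = 5/8 + (1/24)*sqrt(33). At the order-3 pole a set g(ξ) = (ξ - a)^3*f(ξ) = [18/19] / (ξ - a')^3.
Order-3 pole: residue = g''(a)/2; g''(5/8 - (1/24)*sqrt(33)) = -(1990656/25289)*sqrt(33), so the residue is -(995328/25289)*sqrt(33).


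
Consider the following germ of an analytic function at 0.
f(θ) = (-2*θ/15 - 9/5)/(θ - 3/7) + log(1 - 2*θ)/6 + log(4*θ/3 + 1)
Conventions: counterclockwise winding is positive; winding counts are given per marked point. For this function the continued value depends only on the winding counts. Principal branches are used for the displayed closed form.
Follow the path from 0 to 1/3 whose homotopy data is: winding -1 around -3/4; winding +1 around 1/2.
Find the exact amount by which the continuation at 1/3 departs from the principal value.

Continued minus principal equals -(5/3)*pi*i.

The rational part is single-valued and drops out of the difference; each branch term changes only by its own monodromy.
(1/6)*log(1 - θ/(1/2)): each positive loop around 1/2 adds 2*pi*i to the log, so winding +1 contributes (1/6)*(1)*2*pi*i = (1/3)*pi*i.
(1)*log(1 - θ/(-3/4)): each positive loop around -3/4 adds 2*pi*i to the log, so winding -1 contributes (1)*(-1)*2*pi*i = -(2)*pi*i.
Summing the contributions at θ = 1/3 gives -(5/3)*pi*i.


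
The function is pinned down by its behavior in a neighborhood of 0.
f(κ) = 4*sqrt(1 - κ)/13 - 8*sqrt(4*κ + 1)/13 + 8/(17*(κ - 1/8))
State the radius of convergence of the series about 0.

The radius of convergence is 1/8.

Denominator factor (κ - 1/8): pole of order 1 at 1/8, modulus 1/8.
Branch term (4/13)*sqrt(1 - κ/(1)): its argument vanishes at κ = 1, a square-root branch point, modulus 1.
Branch term (-8/13)*sqrt(1 - κ/(-1/4)): its argument vanishes at κ = -1/4, a square-root branch point, modulus 1/4.
The radius of convergence is the smallest modulus among the singular points: 1/8.


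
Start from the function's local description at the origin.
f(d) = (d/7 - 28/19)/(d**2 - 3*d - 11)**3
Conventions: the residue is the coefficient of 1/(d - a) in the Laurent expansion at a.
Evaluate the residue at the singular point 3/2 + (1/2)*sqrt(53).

The residue is -(1005/19800641)*sqrt(53).

The factor d**2 - 3*d - 11 splits as (d - a)(d - a') with a = 3/2 + (1/2)*sqrt(53), a' = 3/2 - (1/2)*sqrt(53). At the order-3 pole a set g(d) = (d - a)^3*f(d) = [d/7 - 28/19] / (d - a')^3.
Order-3 pole: residue = g''(a)/2; g''(3/2 + (1/2)*sqrt(53)) = -(2010/19800641)*sqrt(53), so the residue is -(1005/19800641)*sqrt(53).


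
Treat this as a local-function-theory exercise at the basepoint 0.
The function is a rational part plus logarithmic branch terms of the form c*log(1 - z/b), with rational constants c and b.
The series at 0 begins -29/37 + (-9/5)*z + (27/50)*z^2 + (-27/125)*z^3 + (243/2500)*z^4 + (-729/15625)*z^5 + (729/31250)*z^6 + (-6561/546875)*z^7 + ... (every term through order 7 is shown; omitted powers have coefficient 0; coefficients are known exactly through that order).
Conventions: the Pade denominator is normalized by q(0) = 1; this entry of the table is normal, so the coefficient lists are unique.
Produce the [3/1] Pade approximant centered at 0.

The Pade approximant has numerator coefficients [-29/37, -1593/740, -27/100, 27/1000]; denominator coefficients [1, 9/20].

Taylor coefficients needed (read off): a_0 = -29/37, a_1 = -9/5, a_2 = 27/50, a_3 = -27/125, a_4 = 243/2500.
Write the denominator as Q(z) = 1 + q1*z. Requiring Q*f - P = O(z^5) with deg P <= 3 kills the coefficients of z^4..z^4 in Q*f:
  z^4: a_4 + q1*a_3 = 0, i.e. 243/2500 + (-27/125)*q1 = 0.
Solving this linear system: q1 = 9/20.
The numerator is Q*f truncated at degree 3: P0 = a_0 = -29/37; P1 = a_1 + q1*a_0 = -1593/740; P2 = a_2 + q1*a_1 = -27/100; P3 = a_3 + q1*a_2 = 27/1000.


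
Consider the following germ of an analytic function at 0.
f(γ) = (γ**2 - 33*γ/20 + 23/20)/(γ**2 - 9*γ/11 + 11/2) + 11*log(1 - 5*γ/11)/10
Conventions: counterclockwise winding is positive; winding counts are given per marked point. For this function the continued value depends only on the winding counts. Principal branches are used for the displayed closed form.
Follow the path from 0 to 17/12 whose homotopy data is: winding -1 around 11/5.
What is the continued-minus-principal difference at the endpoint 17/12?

The rational part is single-valued and drops out of the difference; each branch term changes only by its own monodromy.
(11/10)*log(1 - γ/(11/5)): each positive loop around 11/5 adds 2*pi*i to the log, so winding -1 contributes (11/10)*(-1)*2*pi*i = -(11/5)*pi*i.
Summing the contributions at γ = 17/12 gives -(11/5)*pi*i.

Continued minus principal equals -(11/5)*pi*i.


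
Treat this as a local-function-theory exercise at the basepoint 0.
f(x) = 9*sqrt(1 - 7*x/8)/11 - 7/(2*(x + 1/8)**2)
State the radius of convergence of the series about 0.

Denominator factor (x + 1/8)^2: pole of order 2 at -1/8, modulus 1/8.
Branch term (9/11)*sqrt(1 - x/(8/7)): its argument vanishes at x = 8/7, a square-root branch point, modulus 8/7.
The radius of convergence is the smallest modulus among the singular points: 1/8.

The radius of convergence is 1/8.


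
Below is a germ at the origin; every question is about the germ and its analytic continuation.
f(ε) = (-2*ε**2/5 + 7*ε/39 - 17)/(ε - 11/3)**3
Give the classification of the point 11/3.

The point is a pole of order 3.

The denominator factor ε - 11/3 vanishes at 11/3 and appears to the power 3; the numerator there equals -12706/585, nonzero, and no other factor vanishes.
Hence a pole whose order is the multiplicity, 3.


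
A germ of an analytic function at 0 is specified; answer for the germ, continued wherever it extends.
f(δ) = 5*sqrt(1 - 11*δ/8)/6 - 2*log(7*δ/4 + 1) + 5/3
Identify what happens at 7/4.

There is no denominator, hence no pole anywhere.
Branch term sqrt(1 - δ/(8/11)): argument at 7/4 is -45/32, nonzero, so 7/4 is not its branch point (a point on a principal cut is still regular for the continued germ).
Branch term log(1 - δ/(-4/7)): argument at 7/4 is 65/16, nonzero, so 7/4 is not its branch point (a point on a principal cut is still regular for the continued germ).
So the germ continues analytically to 7/4.

The point is a regular point.


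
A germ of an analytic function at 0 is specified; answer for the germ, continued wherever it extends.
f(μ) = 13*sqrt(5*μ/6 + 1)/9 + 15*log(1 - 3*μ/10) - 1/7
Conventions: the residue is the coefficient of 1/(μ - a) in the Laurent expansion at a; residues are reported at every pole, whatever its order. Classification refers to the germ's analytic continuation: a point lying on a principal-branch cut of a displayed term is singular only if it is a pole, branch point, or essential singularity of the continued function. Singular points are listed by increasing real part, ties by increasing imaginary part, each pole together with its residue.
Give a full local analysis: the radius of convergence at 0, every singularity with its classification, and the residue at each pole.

Radius of convergence at 0: 6/5.
At -6/5: an algebraic (square-root) branch point.
At 10/3: a logarithmic branch point.

Branch term (15)*log(1 - μ/(10/3)): its argument vanishes at μ = 10/3, a logarithmic branch point, modulus 10/3.
Branch term (13/9)*sqrt(1 - μ/(-6/5)): its argument vanishes at μ = -6/5, a square-root branch point, modulus 6/5.
The radius of convergence is the smallest modulus among the singular points: 6/5.
List the singular points by increasing real part (a conjugate pair: the negative imaginary part first).


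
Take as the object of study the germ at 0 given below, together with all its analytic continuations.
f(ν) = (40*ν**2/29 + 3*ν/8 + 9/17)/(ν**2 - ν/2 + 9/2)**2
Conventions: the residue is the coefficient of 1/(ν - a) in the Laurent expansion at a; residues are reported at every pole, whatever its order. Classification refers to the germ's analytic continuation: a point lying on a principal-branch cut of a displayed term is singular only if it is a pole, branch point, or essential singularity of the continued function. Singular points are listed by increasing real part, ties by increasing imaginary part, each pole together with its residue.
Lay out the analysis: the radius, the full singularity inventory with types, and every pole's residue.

Denominator factor (ν**2 - ν/2 + 9/2)^2: discriminant -71/4, complex-conjugate roots (1/4) + ((1/4)*sqrt(71))*i and (1/4) - ((1/4)*sqrt(71))*i; poles of order 2, moduli (3/2)*sqrt(2) and (3/2)*sqrt(2).
The radius of convergence is the smallest modulus among the singular points: (3/2)*sqrt(2).
The factor ν**2 - ν/2 + 9/2 splits as (ν - a)(ν - a') with a = (1/4) - ((1/4)*sqrt(71))*i, a' = (1/4) + ((1/4)*sqrt(71))*i. At the order-2 pole a set g(ν) = (ν - a)^2*f(ν) = [40*ν**2/29 + 3*ν/8 + 9/17] / (ν - a')^2.
Order-2 pole: residue = g'(a); g'((1/4) - ((1/4)*sqrt(71))*i) = ((107751/4970426)*sqrt(71))*i, so the residue is ((107751/4970426)*sqrt(71))*i.
The factor ν**2 - ν/2 + 9/2 splits as (ν - a)(ν - a') with a = (1/4) + ((1/4)*sqrt(71))*i, a' = (1/4) - ((1/4)*sqrt(71))*i. At the order-2 pole a set g(ν) = (ν - a)^2*f(ν) = [40*ν**2/29 + 3*ν/8 + 9/17] / (ν - a')^2.
Order-2 pole: residue = g'(a); g'((1/4) + ((1/4)*sqrt(71))*i) = -((107751/4970426)*sqrt(71))*i, so the residue is -((107751/4970426)*sqrt(71))*i.
List the singular points by increasing real part (a conjugate pair: the negative imaginary part first).

Radius of convergence at 0: (3/2)*sqrt(2).
At (1/4) - ((1/4)*sqrt(71))*i: a pole of order 2; residue ((107751/4970426)*sqrt(71))*i.
At (1/4) + ((1/4)*sqrt(71))*i: a pole of order 2; residue -((107751/4970426)*sqrt(71))*i.


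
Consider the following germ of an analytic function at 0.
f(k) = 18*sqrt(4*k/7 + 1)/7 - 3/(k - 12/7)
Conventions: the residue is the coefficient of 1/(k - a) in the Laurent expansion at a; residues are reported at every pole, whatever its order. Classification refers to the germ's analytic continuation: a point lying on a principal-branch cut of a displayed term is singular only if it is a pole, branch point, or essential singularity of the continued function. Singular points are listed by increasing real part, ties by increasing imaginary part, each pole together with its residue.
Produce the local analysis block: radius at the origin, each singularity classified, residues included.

Denominator factor (k - 12/7): pole of order 1 at 12/7, modulus 12/7.
Branch term (18/7)*sqrt(1 - k/(-7/4)): its argument vanishes at k = -7/4, a square-root branch point, modulus 7/4.
The radius of convergence is the smallest modulus among the singular points: 12/7.
The branch term is analytic at 12/7 and contributes nothing to the residue; only the rational part matters.
At the order-1 pole 12/7 set g(k) = (k - (12/7))*(rational part) = -3.
Simple pole: residue = g(a) at a = 12/7, which is -3.
List the singular points by increasing real part (a conjugate pair: the negative imaginary part first).

Radius of convergence at 0: 12/7.
At -7/4: an algebraic (square-root) branch point.
At 12/7: a pole of order 1; residue -3.


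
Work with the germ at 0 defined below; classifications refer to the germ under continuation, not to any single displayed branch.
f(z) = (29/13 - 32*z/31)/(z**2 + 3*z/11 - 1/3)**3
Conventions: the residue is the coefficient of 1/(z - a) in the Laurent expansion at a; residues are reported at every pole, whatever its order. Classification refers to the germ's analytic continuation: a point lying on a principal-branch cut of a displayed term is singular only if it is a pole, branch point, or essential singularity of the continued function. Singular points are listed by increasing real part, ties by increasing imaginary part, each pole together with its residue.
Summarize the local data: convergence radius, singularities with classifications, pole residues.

Radius of convergence at 0: -3/22 + (1/66)*sqrt(1533).
At -3/22 - (1/66)*sqrt(1533): a pole of order 3; residue -(8311724982/53773430893)*sqrt(1533).
At -3/22 + (1/66)*sqrt(1533): a pole of order 3; residue (8311724982/53773430893)*sqrt(1533).

Denominator factor (z**2 + 3*z/11 - 1/3)^3: discriminant 511/363, real irrational roots -3/22 + (1/66)*sqrt(1533) and -3/22 - (1/66)*sqrt(1533); poles of order 3, moduli -3/22 + (1/66)*sqrt(1533) and 3/22 + (1/66)*sqrt(1533).
The radius of convergence is the smallest modulus among the singular points: -3/22 + (1/66)*sqrt(1533).
The factor z**2 + 3*z/11 - 1/3 splits as (z - a)(z - a') with a = -3/22 - (1/66)*sqrt(1533), a' = -3/22 + (1/66)*sqrt(1533). At the order-3 pole a set g(z) = (z - a)^3*f(z) = [29/13 - 32*z/31] / (z - a')^3.
Order-3 pole: residue = g''(a)/2; g''(-3/22 - (1/66)*sqrt(1533)) = -(16623449964/53773430893)*sqrt(1533), so the residue is -(8311724982/53773430893)*sqrt(1533).
The factor z**2 + 3*z/11 - 1/3 splits as (z - a)(z - a') with a = -3/22 + (1/66)*sqrt(1533), a' = -3/22 - (1/66)*sqrt(1533). At the order-3 pole a set g(z) = (z - a)^3*f(z) = [29/13 - 32*z/31] / (z - a')^3.
Order-3 pole: residue = g''(a)/2; g''(-3/22 + (1/66)*sqrt(1533)) = (16623449964/53773430893)*sqrt(1533), so the residue is (8311724982/53773430893)*sqrt(1533).
List the singular points by increasing real part (a conjugate pair: the negative imaginary part first).


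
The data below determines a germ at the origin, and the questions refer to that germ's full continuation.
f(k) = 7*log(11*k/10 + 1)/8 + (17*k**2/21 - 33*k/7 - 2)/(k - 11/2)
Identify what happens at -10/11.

The term (7/8)*log(1 - k/(-10/11)) has argument 1 - -10/11/(-10/11) = 0 at -10/11: a logarithmic (infinitely-sheeted) branch point; the remaining terms are analytic or single-valued there.

The point is a logarithmic branch point.


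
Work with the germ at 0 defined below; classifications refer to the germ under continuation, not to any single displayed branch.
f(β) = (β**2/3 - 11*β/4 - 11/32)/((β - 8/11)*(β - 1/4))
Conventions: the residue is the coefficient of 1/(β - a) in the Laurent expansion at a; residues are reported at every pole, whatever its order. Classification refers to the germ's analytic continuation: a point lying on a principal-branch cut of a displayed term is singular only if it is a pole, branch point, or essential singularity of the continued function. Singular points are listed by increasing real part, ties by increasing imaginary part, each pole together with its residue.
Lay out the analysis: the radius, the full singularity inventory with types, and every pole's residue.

Radius of convergence at 0: 1/4.
At 1/4: a pole of order 1; residue 1067/504.
At 8/11: a pole of order 1; residue -25177/5544.

Denominator factor (β - 1/4): pole of order 1 at 1/4, modulus 1/4.
Denominator factor (β - 8/11): pole of order 1 at 8/11, modulus 8/11.
The radius of convergence is the smallest modulus among the singular points: 1/4.
At the order-1 pole 1/4 set g(β) = (β - (1/4))*f(β) = (β**2/3 - 11*β/4 - 11/32)/(β - 8/11).
Simple pole: residue = g(a) at a = 1/4, which is 1067/504.
At the order-1 pole 8/11 set g(β) = (β - (8/11))*f(β) = (β**2/3 - 11*β/4 - 11/32)/(β - 1/4).
Simple pole: residue = g(a) at a = 8/11, which is -25177/5544.
List the singular points by increasing real part (a conjugate pair: the negative imaginary part first).


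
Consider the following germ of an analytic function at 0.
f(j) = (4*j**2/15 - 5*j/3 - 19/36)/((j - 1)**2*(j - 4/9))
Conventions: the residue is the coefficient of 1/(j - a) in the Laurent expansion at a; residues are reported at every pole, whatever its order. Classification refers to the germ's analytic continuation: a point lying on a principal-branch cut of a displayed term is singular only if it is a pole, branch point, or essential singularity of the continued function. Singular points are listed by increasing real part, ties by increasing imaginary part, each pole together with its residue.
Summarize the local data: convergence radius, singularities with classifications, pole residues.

Radius of convergence at 0: 4/9.
At 4/9: a pole of order 1; residue -5909/1500.
At 1: a pole of order 2; residue 2103/500.

Denominator factor (j - 1)^2: pole of order 2 at 1, modulus 1.
Denominator factor (j - 4/9): pole of order 1 at 4/9, modulus 4/9.
The radius of convergence is the smallest modulus among the singular points: 4/9.
At the order-1 pole 4/9 set g(j) = (j - (4/9))*f(j) = (4*j**2/15 - 5*j/3 - 19/36)/(j - 1)**2.
Simple pole: residue = g(a) at a = 4/9, which is -5909/1500.
At the order-2 pole 1 set g(j) = (j - (1))^2*f(j) = (4*j**2/15 - 5*j/3 - 19/36)/(j - 4/9).
Order-2 pole: residue = g'(a); g'(1) = 2103/500, so the residue is 2103/500.
List the singular points by increasing real part (a conjugate pair: the negative imaginary part first).


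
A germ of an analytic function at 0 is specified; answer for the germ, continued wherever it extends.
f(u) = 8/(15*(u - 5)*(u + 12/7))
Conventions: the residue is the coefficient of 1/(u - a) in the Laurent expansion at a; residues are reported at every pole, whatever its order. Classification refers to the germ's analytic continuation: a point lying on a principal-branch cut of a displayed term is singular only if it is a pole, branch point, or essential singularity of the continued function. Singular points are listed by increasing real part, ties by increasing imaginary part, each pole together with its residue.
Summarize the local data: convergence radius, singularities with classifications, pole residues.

Radius of convergence at 0: 12/7.
At -12/7: a pole of order 1; residue -56/705.
At 5: a pole of order 1; residue 56/705.

Denominator factor (u - 5): pole of order 1 at 5, modulus 5.
Denominator factor (u + 12/7): pole of order 1 at -12/7, modulus 12/7.
The radius of convergence is the smallest modulus among the singular points: 12/7.
At the order-1 pole -12/7 set g(u) = (u - (-12/7))*f(u) = 8/(15*(u - 5)).
Simple pole: residue = g(a) at a = -12/7, which is -56/705.
At the order-1 pole 5 set g(u) = (u - (5))*f(u) = 8/(15*(u + 12/7)).
Simple pole: residue = g(a) at a = 5, which is 56/705.
List the singular points by increasing real part (a conjugate pair: the negative imaginary part first).


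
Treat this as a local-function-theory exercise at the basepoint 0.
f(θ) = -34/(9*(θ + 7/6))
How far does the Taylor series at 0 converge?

Denominator factor (θ + 7/6): pole of order 1 at -7/6, modulus 7/6.
The radius of convergence is the smallest modulus among the singular points: 7/6.

The radius of convergence is 7/6.


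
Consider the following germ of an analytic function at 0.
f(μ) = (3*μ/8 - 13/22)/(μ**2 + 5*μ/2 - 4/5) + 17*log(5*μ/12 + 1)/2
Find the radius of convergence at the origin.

The radius of convergence is -5/4 + (3/20)*sqrt(105).

Denominator factor (μ**2 + 5*μ/2 - 4/5): discriminant 189/20, real irrational roots -5/4 + (3/20)*sqrt(105) and -5/4 - (3/20)*sqrt(105); poles of order 1, moduli -5/4 + (3/20)*sqrt(105) and 5/4 + (3/20)*sqrt(105).
Branch term (17/2)*log(1 - μ/(-12/5)): its argument vanishes at μ = -12/5, a logarithmic branch point, modulus 12/5.
The radius of convergence is the smallest modulus among the singular points: -5/4 + (3/20)*sqrt(105).


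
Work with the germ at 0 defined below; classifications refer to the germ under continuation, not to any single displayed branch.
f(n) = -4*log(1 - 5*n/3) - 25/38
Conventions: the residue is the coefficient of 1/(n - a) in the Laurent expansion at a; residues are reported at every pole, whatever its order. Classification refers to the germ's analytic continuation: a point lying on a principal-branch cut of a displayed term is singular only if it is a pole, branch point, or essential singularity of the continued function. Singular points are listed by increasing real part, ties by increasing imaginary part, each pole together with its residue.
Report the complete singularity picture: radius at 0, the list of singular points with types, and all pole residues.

Radius of convergence at 0: 3/5.
At 3/5: a logarithmic branch point.

Branch term (-4)*log(1 - n/(3/5)): its argument vanishes at n = 3/5, a logarithmic branch point, modulus 3/5.
The radius of convergence is the smallest modulus among the singular points: 3/5.


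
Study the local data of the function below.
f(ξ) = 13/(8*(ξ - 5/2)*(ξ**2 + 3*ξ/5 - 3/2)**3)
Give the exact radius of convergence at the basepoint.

Denominator factor (ξ**2 + 3*ξ/5 - 3/2)^3: discriminant 159/25, real irrational roots -3/10 + (1/10)*sqrt(159) and -3/10 - (1/10)*sqrt(159); poles of order 3, moduli -3/10 + (1/10)*sqrt(159) and 3/10 + (1/10)*sqrt(159).
Denominator factor (ξ - 5/2): pole of order 1 at 5/2, modulus 5/2.
The radius of convergence is the smallest modulus among the singular points: -3/10 + (1/10)*sqrt(159).

The radius of convergence is -3/10 + (1/10)*sqrt(159).


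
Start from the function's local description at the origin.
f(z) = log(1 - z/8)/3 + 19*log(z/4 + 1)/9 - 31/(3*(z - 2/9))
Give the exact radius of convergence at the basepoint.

Denominator factor (z - 2/9): pole of order 1 at 2/9, modulus 2/9.
Branch term (1/3)*log(1 - z/(8)): its argument vanishes at z = 8, a logarithmic branch point, modulus 8.
Branch term (19/9)*log(1 - z/(-4)): its argument vanishes at z = -4, a logarithmic branch point, modulus 4.
The radius of convergence is the smallest modulus among the singular points: 2/9.

The radius of convergence is 2/9.


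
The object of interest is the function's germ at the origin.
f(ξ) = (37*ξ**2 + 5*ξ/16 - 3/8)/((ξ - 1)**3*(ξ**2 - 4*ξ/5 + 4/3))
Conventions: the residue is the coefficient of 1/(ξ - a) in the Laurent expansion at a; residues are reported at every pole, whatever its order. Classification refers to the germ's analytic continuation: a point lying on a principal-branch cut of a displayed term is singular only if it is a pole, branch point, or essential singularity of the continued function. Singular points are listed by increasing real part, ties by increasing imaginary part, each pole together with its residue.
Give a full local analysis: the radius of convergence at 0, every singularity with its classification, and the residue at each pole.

Denominator factor (ξ - 1)^3: pole of order 3 at 1, modulus 1.
Denominator factor (ξ**2 - 4*ξ/5 + 4/3): discriminant -352/75, complex-conjugate roots (2/5) + ((2/15)*sqrt(66))*i and (2/5) - ((2/15)*sqrt(66))*i; poles of order 1, moduli (2/3)*sqrt(3) and (2/3)*sqrt(3).
The radius of convergence is the smallest modulus among the singular points: 1.
The factor ξ**2 - 4*ξ/5 + 4/3 splits as (ξ - a)(ξ - a') with a = (2/5) - ((2/15)*sqrt(66))*i, a' = (2/5) + ((2/15)*sqrt(66))*i. At the order-1 pole a set g(ξ) = (ξ - a)*f(ξ) = [(37*ξ**2 + 5*ξ/16 - 3/8)/(ξ - 1)**3] / (ξ - a').
Simple pole: residue = g(a) at a = (2/5) - ((2/15)*sqrt(66))*i, which is (2872335/389344) - ((5051505/4282784)*sqrt(66))*i.
The factor ξ**2 - 4*ξ/5 + 4/3 splits as (ξ - a)(ξ - a') with a = (2/5) + ((2/15)*sqrt(66))*i, a' = (2/5) - ((2/15)*sqrt(66))*i. At the order-1 pole a set g(ξ) = (ξ - a)*f(ξ) = [(37*ξ**2 + 5*ξ/16 - 3/8)/(ξ - 1)**3] / (ξ - a').
Simple pole: residue = g(a) at a = (2/5) + ((2/15)*sqrt(66))*i, which is (2872335/389344) + ((5051505/4282784)*sqrt(66))*i.
At the order-3 pole 1 set g(ξ) = (ξ - (1))^3*f(ξ) = (37*ξ**2 + 5*ξ/16 - 3/8)/(ξ**2 - 4*ξ/5 + 4/3).
Order-3 pole: residue = g''(a)/2; g''(1) = -2872335/97336, so the residue is -2872335/194672.
List the singular points by increasing real part (a conjugate pair: the negative imaginary part first).

Radius of convergence at 0: 1.
At (2/5) - ((2/15)*sqrt(66))*i: a pole of order 1; residue (2872335/389344) - ((5051505/4282784)*sqrt(66))*i.
At (2/5) + ((2/15)*sqrt(66))*i: a pole of order 1; residue (2872335/389344) + ((5051505/4282784)*sqrt(66))*i.
At 1: a pole of order 3; residue -2872335/194672.


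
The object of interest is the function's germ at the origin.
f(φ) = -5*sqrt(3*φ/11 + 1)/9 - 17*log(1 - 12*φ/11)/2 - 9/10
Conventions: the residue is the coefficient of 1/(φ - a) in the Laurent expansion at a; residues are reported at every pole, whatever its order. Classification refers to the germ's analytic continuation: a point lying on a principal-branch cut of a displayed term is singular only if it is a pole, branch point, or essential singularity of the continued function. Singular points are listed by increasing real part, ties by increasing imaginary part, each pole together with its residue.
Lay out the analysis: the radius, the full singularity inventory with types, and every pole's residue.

Branch term (-17/2)*log(1 - φ/(11/12)): its argument vanishes at φ = 11/12, a logarithmic branch point, modulus 11/12.
Branch term (-5/9)*sqrt(1 - φ/(-11/3)): its argument vanishes at φ = -11/3, a square-root branch point, modulus 11/3.
The radius of convergence is the smallest modulus among the singular points: 11/12.
List the singular points by increasing real part (a conjugate pair: the negative imaginary part first).

Radius of convergence at 0: 11/12.
At -11/3: an algebraic (square-root) branch point.
At 11/12: a logarithmic branch point.


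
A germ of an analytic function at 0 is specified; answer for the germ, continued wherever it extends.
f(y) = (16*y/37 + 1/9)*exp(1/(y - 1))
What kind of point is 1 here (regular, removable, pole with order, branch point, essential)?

The point is an essential singularity.

The exponent 1/(y - (1)) has a pole at 1, so exp(1/(y - (1))) takes every nonzero value near it: an essential singularity (not a pole of any order).


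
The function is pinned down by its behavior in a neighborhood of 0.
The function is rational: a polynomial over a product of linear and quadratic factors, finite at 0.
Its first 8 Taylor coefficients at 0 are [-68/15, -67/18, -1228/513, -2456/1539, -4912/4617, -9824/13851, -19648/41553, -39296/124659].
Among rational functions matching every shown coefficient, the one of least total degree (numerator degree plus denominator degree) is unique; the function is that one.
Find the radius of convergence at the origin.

No rational of total degree below 3 reproduces all 8 coefficients; solving the [2/1] Pade equations on them gives f(r) = (-5*r**2/38 + 21*r/20 + 34/5)/(r - 3/2), whose expansion matches every shown term.
Denominator factor (r - 3/2): pole of order 1 at 3/2, modulus 3/2.
The radius of convergence is the smallest modulus among the singular points: 3/2.

The radius of convergence is 3/2.


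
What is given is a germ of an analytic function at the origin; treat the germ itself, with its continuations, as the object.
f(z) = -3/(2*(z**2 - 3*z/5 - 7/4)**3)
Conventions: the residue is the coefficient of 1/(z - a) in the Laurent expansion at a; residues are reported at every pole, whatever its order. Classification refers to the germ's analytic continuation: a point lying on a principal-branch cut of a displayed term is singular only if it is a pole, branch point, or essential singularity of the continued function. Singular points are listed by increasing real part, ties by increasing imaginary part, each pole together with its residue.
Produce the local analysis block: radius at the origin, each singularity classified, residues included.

Denominator factor (z**2 - 3*z/5 - 7/4)^3: discriminant 184/25, real irrational roots 3/10 + (1/5)*sqrt(46) and 3/10 - (1/5)*sqrt(46); poles of order 3, moduli 3/10 + (1/5)*sqrt(46) and -3/10 + (1/5)*sqrt(46).
The radius of convergence is the smallest modulus among the singular points: -3/10 + (1/5)*sqrt(46).
The factor z**2 - 3*z/5 - 7/4 splits as (z - a)(z - a') with a = 3/10 - (1/5)*sqrt(46), a' = 3/10 + (1/5)*sqrt(46). At the order-3 pole a set g(z) = (z - a)^3*f(z) = [-3/2] / (z - a')^3.
Order-3 pole: residue = g''(a)/2; g''(3/10 - (1/5)*sqrt(46)) = (28125/1557376)*sqrt(46), so the residue is (28125/3114752)*sqrt(46).
The factor z**2 - 3*z/5 - 7/4 splits as (z - a)(z - a') with a = 3/10 + (1/5)*sqrt(46), a' = 3/10 - (1/5)*sqrt(46). At the order-3 pole a set g(z) = (z - a)^3*f(z) = [-3/2] / (z - a')^3.
Order-3 pole: residue = g''(a)/2; g''(3/10 + (1/5)*sqrt(46)) = -(28125/1557376)*sqrt(46), so the residue is -(28125/3114752)*sqrt(46).
List the singular points by increasing real part (a conjugate pair: the negative imaginary part first).

Radius of convergence at 0: -3/10 + (1/5)*sqrt(46).
At 3/10 - (1/5)*sqrt(46): a pole of order 3; residue (28125/3114752)*sqrt(46).
At 3/10 + (1/5)*sqrt(46): a pole of order 3; residue -(28125/3114752)*sqrt(46).


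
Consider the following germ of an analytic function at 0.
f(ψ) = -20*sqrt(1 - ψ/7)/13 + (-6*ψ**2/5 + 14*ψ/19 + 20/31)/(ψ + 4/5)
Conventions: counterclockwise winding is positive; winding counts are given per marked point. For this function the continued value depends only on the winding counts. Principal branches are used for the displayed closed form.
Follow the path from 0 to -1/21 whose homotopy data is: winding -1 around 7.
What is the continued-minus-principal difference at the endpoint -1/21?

The rational part is single-valued and drops out of the difference; each branch term changes only by its own monodromy.
(-20/13)*sqrt(1 - ψ/(7)): winding -1 is odd, the square root flips sign, contributing -2*(-20/13)*sqrt(1 - (-1/21)/(7)) = -2*(-20/13)*sqrt(148/147) = (80/273)*sqrt(111).
Summing the contributions at ψ = -1/21 gives (80/273)*sqrt(111).

Continued minus principal equals (80/273)*sqrt(111).


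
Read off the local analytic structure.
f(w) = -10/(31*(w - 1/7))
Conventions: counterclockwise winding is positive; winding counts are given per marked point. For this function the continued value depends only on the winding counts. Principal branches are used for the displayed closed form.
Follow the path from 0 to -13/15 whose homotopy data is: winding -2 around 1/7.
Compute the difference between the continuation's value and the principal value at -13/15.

The function is rational, hence single-valued: continuing it around any pole returns the same value, so the difference is 0.

Continued minus principal equals 0.


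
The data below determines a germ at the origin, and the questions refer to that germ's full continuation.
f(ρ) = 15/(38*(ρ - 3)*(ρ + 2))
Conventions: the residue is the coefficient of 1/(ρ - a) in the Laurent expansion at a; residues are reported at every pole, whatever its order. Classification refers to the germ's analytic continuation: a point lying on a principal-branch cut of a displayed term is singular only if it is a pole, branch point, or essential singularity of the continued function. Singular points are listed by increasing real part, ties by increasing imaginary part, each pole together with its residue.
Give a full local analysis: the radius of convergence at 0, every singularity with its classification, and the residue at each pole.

Denominator factor (ρ - 3): pole of order 1 at 3, modulus 3.
Denominator factor (ρ + 2): pole of order 1 at -2, modulus 2.
The radius of convergence is the smallest modulus among the singular points: 2.
At the order-1 pole -2 set g(ρ) = (ρ - (-2))*f(ρ) = 15/(38*(ρ - 3)).
Simple pole: residue = g(a) at a = -2, which is -3/38.
At the order-1 pole 3 set g(ρ) = (ρ - (3))*f(ρ) = 15/(38*(ρ + 2)).
Simple pole: residue = g(a) at a = 3, which is 3/38.
List the singular points by increasing real part (a conjugate pair: the negative imaginary part first).

Radius of convergence at 0: 2.
At -2: a pole of order 1; residue -3/38.
At 3: a pole of order 1; residue 3/38.


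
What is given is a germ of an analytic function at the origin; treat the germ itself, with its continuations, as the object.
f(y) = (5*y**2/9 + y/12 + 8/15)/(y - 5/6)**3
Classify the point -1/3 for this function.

Denominator factors: y - 5/6 = -7/6 at y = -1/3 — none vanishes.
So the germ continues analytically to -1/3.

The point is a regular point.


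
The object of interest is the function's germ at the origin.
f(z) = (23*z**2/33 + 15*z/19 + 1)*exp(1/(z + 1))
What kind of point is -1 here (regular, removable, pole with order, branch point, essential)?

The exponent 1/(z - (-1)) has a pole at -1, so exp(1/(z - (-1))) takes every nonzero value near it: an essential singularity (not a pole of any order).

The point is an essential singularity.


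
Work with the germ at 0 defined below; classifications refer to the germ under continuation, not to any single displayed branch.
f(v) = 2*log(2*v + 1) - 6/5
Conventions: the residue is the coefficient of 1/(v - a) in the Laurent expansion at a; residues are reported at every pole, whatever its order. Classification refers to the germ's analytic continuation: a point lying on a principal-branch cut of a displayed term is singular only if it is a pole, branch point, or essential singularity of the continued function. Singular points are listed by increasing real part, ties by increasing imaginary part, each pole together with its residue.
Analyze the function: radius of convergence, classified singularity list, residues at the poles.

Radius of convergence at 0: 1/2.
At -1/2: a logarithmic branch point.

Branch term (2)*log(1 - v/(-1/2)): its argument vanishes at v = -1/2, a logarithmic branch point, modulus 1/2.
The radius of convergence is the smallest modulus among the singular points: 1/2.


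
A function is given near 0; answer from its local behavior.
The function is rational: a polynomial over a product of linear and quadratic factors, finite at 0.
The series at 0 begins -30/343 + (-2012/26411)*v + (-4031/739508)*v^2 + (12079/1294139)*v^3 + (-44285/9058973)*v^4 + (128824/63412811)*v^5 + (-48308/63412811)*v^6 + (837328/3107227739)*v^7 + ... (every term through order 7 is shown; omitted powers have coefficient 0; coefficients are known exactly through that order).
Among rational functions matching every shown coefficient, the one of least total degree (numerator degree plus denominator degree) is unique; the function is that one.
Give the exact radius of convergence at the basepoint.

The radius of convergence is 7/2.

No rational of total degree below 4 reproduces all 8 coefficients; solving the [2/2] Pade equations on them gives f(v) = (-11*v**2/16 - 17*v/11 - 15/14)/(v + 7/2)**2, whose expansion matches every shown term.
Denominator factor (v + 7/2)^2: pole of order 2 at -7/2, modulus 7/2.
The radius of convergence is the smallest modulus among the singular points: 7/2.


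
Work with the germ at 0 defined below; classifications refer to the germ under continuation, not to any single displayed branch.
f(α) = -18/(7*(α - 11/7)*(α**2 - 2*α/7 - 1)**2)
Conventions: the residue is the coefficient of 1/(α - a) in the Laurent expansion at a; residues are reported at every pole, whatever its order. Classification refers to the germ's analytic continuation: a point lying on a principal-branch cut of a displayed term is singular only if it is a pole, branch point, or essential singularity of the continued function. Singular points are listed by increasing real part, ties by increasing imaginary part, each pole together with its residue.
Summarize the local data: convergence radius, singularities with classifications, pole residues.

Denominator factor (α - 11/7): pole of order 1 at 11/7, modulus 11/7.
Denominator factor (α**2 - 2*α/7 - 1)^2: discriminant 200/49, real irrational roots 1/7 + (5/7)*sqrt(2) and 1/7 - (5/7)*sqrt(2); poles of order 2, moduli 1/7 + (5/7)*sqrt(2) and -1/7 + (5/7)*sqrt(2).
The radius of convergence is the smallest modulus among the singular points: -1/7 + (5/7)*sqrt(2).
The factor α**2 - 2*α/7 - 1 splits as (α - a)(α - a') with a = 1/7 - (5/7)*sqrt(2), a' = 1/7 + (5/7)*sqrt(2). At the order-2 pole a set g(α) = (α - a)^2*f(α) = [-18/(7*(α - 11/7))] / (α - a')^2.
Order-2 pole: residue = g'(a); g'(1/7 - (5/7)*sqrt(2)) = 3087/2500 - (3087/5000)*sqrt(2), so the residue is 3087/2500 - (3087/5000)*sqrt(2).
The factor α**2 - 2*α/7 - 1 splits as (α - a)(α - a') with a = 1/7 + (5/7)*sqrt(2), a' = 1/7 - (5/7)*sqrt(2). At the order-2 pole a set g(α) = (α - a)^2*f(α) = [-18/(7*(α - 11/7))] / (α - a')^2.
Order-2 pole: residue = g'(a); g'(1/7 + (5/7)*sqrt(2)) = 3087/2500 + (3087/5000)*sqrt(2), so the residue is 3087/2500 + (3087/5000)*sqrt(2).
At the order-1 pole 11/7 set g(α) = (α - (11/7))*f(α) = -18/(7*(α**2 - 2*α/7 - 1)**2).
Simple pole: residue = g(a) at a = 11/7, which is -3087/1250.
List the singular points by increasing real part (a conjugate pair: the negative imaginary part first).

Radius of convergence at 0: -1/7 + (5/7)*sqrt(2).
At 1/7 - (5/7)*sqrt(2): a pole of order 2; residue 3087/2500 - (3087/5000)*sqrt(2).
At 1/7 + (5/7)*sqrt(2): a pole of order 2; residue 3087/2500 + (3087/5000)*sqrt(2).
At 11/7: a pole of order 1; residue -3087/1250.


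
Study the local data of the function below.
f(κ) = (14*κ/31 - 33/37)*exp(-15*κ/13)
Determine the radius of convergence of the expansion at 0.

The radius of convergence is infinite.

The factor exp(-15*κ/13) is entire and contributes no finite singular point.
The polynomial part has no poles.
No finite singular points: the Taylor series at 0 converges everywhere.


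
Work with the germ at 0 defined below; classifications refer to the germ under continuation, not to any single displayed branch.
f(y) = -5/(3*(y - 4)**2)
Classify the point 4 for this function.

The denominator factor y - 4 vanishes at 4 and appears to the power 2; the numerator there equals -5/3, nonzero, and no other factor vanishes.
Hence a pole whose order is the multiplicity, 2.

The point is a pole of order 2.


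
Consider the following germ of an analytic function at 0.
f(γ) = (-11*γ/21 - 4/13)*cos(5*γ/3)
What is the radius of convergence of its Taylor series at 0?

The radius of convergence is infinite.

The factor cos(5*γ/3) is entire and contributes no finite singular point.
The polynomial part has no poles.
No finite singular points: the Taylor series at 0 converges everywhere.


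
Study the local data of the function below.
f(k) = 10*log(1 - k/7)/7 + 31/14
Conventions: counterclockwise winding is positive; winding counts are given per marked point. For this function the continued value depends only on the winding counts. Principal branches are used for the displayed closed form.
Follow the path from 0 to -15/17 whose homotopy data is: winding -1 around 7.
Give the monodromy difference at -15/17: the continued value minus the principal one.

Continued minus principal equals -(20/7)*pi*i.

The rational part is single-valued and drops out of the difference; each branch term changes only by its own monodromy.
(10/7)*log(1 - k/(7)): each positive loop around 7 adds 2*pi*i to the log, so winding -1 contributes (10/7)*(-1)*2*pi*i = -(20/7)*pi*i.
Summing the contributions at k = -15/17 gives -(20/7)*pi*i.


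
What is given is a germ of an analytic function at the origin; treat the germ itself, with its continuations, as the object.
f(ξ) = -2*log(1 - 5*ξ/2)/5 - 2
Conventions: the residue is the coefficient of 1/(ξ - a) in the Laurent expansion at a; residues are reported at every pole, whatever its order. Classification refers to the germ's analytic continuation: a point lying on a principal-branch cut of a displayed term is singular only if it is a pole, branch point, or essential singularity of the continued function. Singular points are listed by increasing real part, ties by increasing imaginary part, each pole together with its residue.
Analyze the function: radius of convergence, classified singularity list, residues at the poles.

Branch term (-2/5)*log(1 - ξ/(2/5)): its argument vanishes at ξ = 2/5, a logarithmic branch point, modulus 2/5.
The radius of convergence is the smallest modulus among the singular points: 2/5.

Radius of convergence at 0: 2/5.
At 2/5: a logarithmic branch point.


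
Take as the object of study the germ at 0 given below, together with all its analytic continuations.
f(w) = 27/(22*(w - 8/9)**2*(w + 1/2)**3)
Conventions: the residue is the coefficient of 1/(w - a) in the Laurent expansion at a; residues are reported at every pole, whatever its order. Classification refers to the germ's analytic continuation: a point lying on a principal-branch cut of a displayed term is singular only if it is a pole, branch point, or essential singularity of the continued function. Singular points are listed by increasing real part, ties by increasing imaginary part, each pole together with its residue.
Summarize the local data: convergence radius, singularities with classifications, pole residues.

Denominator factor (w + 1/2)^3: pole of order 3 at -1/2, modulus 1/2.
Denominator factor (w - 8/9)^2: pole of order 2 at 8/9, modulus 8/9.
The radius of convergence is the smallest modulus among the singular points: 1/2.
At the order-3 pole -1/2 set g(w) = (w - (-1/2))^3*f(w) = 27/(22*(w - 8/9)**2).
Order-3 pole: residue = g''(a)/2; g''(-1/2) = 8503056/4296875, so the residue is 4251528/4296875.
At the order-2 pole 8/9 set g(w) = (w - (8/9))^2*f(w) = 27/(22*(w + 1/2)**3).
Order-2 pole: residue = g'(a); g'(8/9) = -4251528/4296875, so the residue is -4251528/4296875.
List the singular points by increasing real part (a conjugate pair: the negative imaginary part first).

Radius of convergence at 0: 1/2.
At -1/2: a pole of order 3; residue 4251528/4296875.
At 8/9: a pole of order 2; residue -4251528/4296875.
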